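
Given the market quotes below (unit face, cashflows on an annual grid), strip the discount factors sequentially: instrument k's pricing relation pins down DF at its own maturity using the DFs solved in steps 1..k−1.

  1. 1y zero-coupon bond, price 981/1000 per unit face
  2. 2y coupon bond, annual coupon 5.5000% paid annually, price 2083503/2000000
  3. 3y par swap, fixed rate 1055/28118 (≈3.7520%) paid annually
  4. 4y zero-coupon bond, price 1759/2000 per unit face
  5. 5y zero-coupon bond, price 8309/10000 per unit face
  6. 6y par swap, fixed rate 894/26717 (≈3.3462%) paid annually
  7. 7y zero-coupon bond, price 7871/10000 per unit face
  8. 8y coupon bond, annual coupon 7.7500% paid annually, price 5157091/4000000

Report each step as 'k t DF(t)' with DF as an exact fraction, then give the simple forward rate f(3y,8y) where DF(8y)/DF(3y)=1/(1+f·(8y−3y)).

step 1 [1y] zero: DF = P = 981/1000 ≈ 0.981000
step 2 [2y] bond c/1=11/200: DF=(2083503/2000000 − 11/200·(0.981000))/(1+11/200) = 9363/10000 ≈ 0.936300
step 3 [3y] swap r/1=1055/28118: DF=(1 − 1055/28118·(0.981000+0.936300))/(1+1055/28118) = 1789/2000 ≈ 0.894500
step 4 [4y] zero: DF = P = 1759/2000 ≈ 0.879500
step 5 [5y] zero: DF = P = 8309/10000 ≈ 0.830900
step 6 [6y] swap r/1=894/26717: DF=(1 − 894/26717·(0.981000+0.936300+0.894500+0.879500+0.830900))/(1+894/26717) = 2053/2500 ≈ 0.821200
step 7 [7y] zero: DF = P = 7871/10000 ≈ 0.787100
step 8 [8y] bond c/1=31/400: DF=(5157091/4000000 − 31/400·(0.981000+0.936300+0.894500+0.879500+0.830900+0.821200+0.787100))/(1+31/400) = 1889/2500 ≈ 0.755600

1 1 981/1000
2 2 9363/10000
3 3 1789/2000
4 4 1759/2000
5 5 8309/10000
6 6 2053/2500
7 7 7871/10000
8 8 1889/2500
f(3y,8y) = ((1789/2000)/(1889/2500) − 1)/(5) = 1389/37780 ≈ 3.6765%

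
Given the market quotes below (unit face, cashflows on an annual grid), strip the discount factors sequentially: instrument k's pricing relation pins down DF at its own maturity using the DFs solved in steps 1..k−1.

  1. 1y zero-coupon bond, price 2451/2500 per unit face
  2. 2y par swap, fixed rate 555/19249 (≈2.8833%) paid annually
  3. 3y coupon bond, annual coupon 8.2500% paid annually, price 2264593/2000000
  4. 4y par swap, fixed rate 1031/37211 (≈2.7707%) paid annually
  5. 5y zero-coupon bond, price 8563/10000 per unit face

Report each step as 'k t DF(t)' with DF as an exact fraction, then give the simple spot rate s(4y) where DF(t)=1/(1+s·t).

step 1 [1y] zero: DF = P = 2451/2500 ≈ 0.980400
step 2 [2y] swap r/1=555/19249: DF=(1 − 555/19249·(0.980400))/(1+555/19249) = 1889/2000 ≈ 0.944500
step 3 [3y] bond c/1=33/400: DF=(2264593/2000000 − 33/400·(0.980400+0.944500))/(1+33/400) = 8993/10000 ≈ 0.899300
step 4 [4y] swap r/1=1031/37211: DF=(1 − 1031/37211·(0.980400+0.944500+0.899300))/(1+1031/37211) = 8969/10000 ≈ 0.896900
step 5 [5y] zero: DF = P = 8563/10000 ≈ 0.856300

1 1 2451/2500
2 2 1889/2000
3 3 8993/10000
4 4 8969/10000
5 5 8563/10000
s(4y) = (1/(8969/10000) − 1)/(4) = 1031/35876 ≈ 2.8738%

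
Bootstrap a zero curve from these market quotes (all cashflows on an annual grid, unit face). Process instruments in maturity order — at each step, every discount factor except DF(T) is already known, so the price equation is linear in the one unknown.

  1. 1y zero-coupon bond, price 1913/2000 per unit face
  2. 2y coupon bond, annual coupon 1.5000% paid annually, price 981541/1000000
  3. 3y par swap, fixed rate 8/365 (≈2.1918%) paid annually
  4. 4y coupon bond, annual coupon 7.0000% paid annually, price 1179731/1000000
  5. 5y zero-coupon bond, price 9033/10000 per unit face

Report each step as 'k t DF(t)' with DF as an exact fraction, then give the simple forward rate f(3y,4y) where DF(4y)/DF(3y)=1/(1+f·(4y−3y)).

1 1 1913/2000
2 2 9529/10000
3 3 586/625
4 4 9163/10000
5 5 9033/10000
f(3y,4y) = ((586/625)/(9163/10000) − 1)/(1) = 213/9163 ≈ 2.3246%

step 1 [1y] zero: DF = P = 1913/2000 ≈ 0.956500
step 2 [2y] bond c/1=3/200: DF=(981541/1000000 − 3/200·(0.956500))/(1+3/200) = 9529/10000 ≈ 0.952900
step 3 [3y] swap r/1=8/365: DF=(1 − 8/365·(0.956500+0.952900))/(1+8/365) = 586/625 ≈ 0.937600
step 4 [4y] bond c/1=7/100: DF=(1179731/1000000 − 7/100·(0.956500+0.952900+0.937600))/(1+7/100) = 9163/10000 ≈ 0.916300
step 5 [5y] zero: DF = P = 9033/10000 ≈ 0.903300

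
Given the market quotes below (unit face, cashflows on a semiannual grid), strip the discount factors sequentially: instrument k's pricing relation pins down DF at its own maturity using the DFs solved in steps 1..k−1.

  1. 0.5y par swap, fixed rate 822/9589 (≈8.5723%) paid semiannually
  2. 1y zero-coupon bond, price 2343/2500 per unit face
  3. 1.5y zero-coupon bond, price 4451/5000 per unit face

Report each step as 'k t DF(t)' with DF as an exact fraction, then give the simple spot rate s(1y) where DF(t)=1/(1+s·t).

1 1/2 9589/10000
2 1 2343/2500
3 3/2 4451/5000
s(1y) = (1/(2343/2500) − 1)/(1) = 157/2343 ≈ 6.7008%

step 1 [0.5y] swap r/2=411/9589: DF=(1 − 411/9589·(0))/(1+411/9589) = 9589/10000 ≈ 0.958900
step 2 [1y] zero: DF = P = 2343/2500 ≈ 0.937200
step 3 [1.5y] zero: DF = P = 4451/5000 ≈ 0.890200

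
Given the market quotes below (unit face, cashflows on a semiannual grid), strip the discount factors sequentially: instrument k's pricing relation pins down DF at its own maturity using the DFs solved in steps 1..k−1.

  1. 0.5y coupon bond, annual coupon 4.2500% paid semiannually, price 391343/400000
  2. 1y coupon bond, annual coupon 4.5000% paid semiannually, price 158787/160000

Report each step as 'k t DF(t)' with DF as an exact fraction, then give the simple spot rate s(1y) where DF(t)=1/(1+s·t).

1 1/2 479/500
2 1 1899/2000
s(1y) = (1/(1899/2000) − 1)/(1) = 101/1899 ≈ 5.3186%

step 1 [0.5y] bond c/2=17/800: DF=(391343/400000 − 17/800·(0))/(1+17/800) = 479/500 ≈ 0.958000
step 2 [1y] bond c/2=9/400: DF=(158787/160000 − 9/400·(0.958000))/(1+9/400) = 1899/2000 ≈ 0.949500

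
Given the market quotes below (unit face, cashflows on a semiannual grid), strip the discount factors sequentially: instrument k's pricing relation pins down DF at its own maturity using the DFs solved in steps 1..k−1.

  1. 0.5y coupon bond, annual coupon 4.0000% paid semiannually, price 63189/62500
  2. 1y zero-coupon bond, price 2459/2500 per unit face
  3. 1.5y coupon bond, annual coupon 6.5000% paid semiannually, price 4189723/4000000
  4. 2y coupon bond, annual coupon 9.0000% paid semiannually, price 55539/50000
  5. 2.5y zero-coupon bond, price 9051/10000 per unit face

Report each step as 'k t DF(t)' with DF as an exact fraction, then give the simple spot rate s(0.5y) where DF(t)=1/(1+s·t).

1 1/2 1239/1250
2 1 2459/2500
3 3/2 9523/10000
4 2 9369/10000
5 5/2 9051/10000
s(0.5y) = (1/(1239/1250) − 1)/(1/2) = 22/1239 ≈ 1.7756%

step 1 [0.5y] bond c/2=1/50: DF=(63189/62500 − 1/50·(0))/(1+1/50) = 1239/1250 ≈ 0.991200
step 2 [1y] zero: DF = P = 2459/2500 ≈ 0.983600
step 3 [1.5y] bond c/2=13/400: DF=(4189723/4000000 − 13/400·(0.991200+0.983600))/(1+13/400) = 9523/10000 ≈ 0.952300
step 4 [2y] bond c/2=9/200: DF=(55539/50000 − 9/200·(0.991200+0.983600+0.952300))/(1+9/200) = 9369/10000 ≈ 0.936900
step 5 [2.5y] zero: DF = P = 9051/10000 ≈ 0.905100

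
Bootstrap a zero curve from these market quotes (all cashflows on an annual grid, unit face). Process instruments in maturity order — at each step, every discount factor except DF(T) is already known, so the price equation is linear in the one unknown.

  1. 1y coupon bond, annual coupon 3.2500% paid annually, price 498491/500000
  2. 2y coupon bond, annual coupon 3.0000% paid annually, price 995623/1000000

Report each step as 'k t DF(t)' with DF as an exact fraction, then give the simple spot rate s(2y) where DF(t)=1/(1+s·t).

1 1 1207/1250
2 2 1877/2000
s(2y) = (1/(1877/2000) − 1)/(2) = 123/3754 ≈ 3.2765%

step 1 [1y] bond c/1=13/400: DF=(498491/500000 − 13/400·(0))/(1+13/400) = 1207/1250 ≈ 0.965600
step 2 [2y] bond c/1=3/100: DF=(995623/1000000 − 3/100·(0.965600))/(1+3/100) = 1877/2000 ≈ 0.938500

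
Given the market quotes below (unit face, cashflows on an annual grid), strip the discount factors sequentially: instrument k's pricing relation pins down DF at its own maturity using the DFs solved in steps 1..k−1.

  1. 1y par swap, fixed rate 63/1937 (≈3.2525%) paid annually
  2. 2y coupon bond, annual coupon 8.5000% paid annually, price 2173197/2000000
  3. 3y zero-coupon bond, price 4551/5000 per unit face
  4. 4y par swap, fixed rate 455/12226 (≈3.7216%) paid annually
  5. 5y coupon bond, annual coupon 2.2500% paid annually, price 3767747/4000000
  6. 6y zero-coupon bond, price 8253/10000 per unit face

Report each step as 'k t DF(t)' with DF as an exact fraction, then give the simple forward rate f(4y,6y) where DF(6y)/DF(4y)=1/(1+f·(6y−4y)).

1 1 1937/2000
2 2 1157/1250
3 3 4551/5000
4 4 1727/2000
5 5 1681/2000
6 6 8253/10000
f(4y,6y) = ((1727/2000)/(8253/10000) − 1)/(2) = 191/8253 ≈ 2.3143%

step 1 [1y] swap r/1=63/1937: DF=(1 − 63/1937·(0))/(1+63/1937) = 1937/2000 ≈ 0.968500
step 2 [2y] bond c/1=17/200: DF=(2173197/2000000 − 17/200·(0.968500))/(1+17/200) = 1157/1250 ≈ 0.925600
step 3 [3y] zero: DF = P = 4551/5000 ≈ 0.910200
step 4 [4y] swap r/1=455/12226: DF=(1 − 455/12226·(0.968500+0.925600+0.910200))/(1+455/12226) = 1727/2000 ≈ 0.863500
step 5 [5y] bond c/1=9/400: DF=(3767747/4000000 − 9/400·(0.968500+0.925600+0.910200+0.863500))/(1+9/400) = 1681/2000 ≈ 0.840500
step 6 [6y] zero: DF = P = 8253/10000 ≈ 0.825300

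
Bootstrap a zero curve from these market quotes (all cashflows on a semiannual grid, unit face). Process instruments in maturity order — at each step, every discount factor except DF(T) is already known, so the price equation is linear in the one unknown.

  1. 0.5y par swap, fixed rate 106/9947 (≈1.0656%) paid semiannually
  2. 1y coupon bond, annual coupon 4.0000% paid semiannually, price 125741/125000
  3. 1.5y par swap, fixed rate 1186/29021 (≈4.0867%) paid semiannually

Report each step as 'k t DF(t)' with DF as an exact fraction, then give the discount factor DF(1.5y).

step 1 [0.5y] swap r/2=53/9947: DF=(1 − 53/9947·(0))/(1+53/9947) = 9947/10000 ≈ 0.994700
step 2 [1y] bond c/2=1/50: DF=(125741/125000 − 1/50·(0.994700))/(1+1/50) = 9667/10000 ≈ 0.966700
step 3 [1.5y] swap r/2=593/29021: DF=(1 − 593/29021·(0.994700+0.966700))/(1+593/29021) = 9407/10000 ≈ 0.940700

1 1/2 9947/10000
2 1 9667/10000
3 3/2 9407/10000
DF(1.5y) = 9407/10000 ≈ 0.940700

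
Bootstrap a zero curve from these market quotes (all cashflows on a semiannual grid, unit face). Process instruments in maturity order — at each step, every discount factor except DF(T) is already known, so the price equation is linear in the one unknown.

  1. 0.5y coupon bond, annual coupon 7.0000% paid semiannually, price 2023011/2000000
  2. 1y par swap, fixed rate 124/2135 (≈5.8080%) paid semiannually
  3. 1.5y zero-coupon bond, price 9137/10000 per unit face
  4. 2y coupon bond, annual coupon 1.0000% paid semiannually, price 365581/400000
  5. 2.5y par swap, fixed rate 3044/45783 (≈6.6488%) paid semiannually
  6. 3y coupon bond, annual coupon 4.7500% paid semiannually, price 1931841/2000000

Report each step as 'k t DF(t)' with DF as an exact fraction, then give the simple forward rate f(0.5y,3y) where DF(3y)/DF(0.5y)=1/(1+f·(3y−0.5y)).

1 1/2 9773/10000
2 1 4721/5000
3 3/2 9137/10000
4 2 8953/10000
5 5/2 4239/5000
6 3 8373/10000
f(0.5y,3y) = ((9773/10000)/(8373/10000) − 1)/(5/2) = 560/8373 ≈ 6.6882%

step 1 [0.5y] bond c/2=7/200: DF=(2023011/2000000 − 7/200·(0))/(1+7/200) = 9773/10000 ≈ 0.977300
step 2 [1y] swap r/2=62/2135: DF=(1 − 62/2135·(0.977300))/(1+62/2135) = 4721/5000 ≈ 0.944200
step 3 [1.5y] zero: DF = P = 9137/10000 ≈ 0.913700
step 4 [2y] bond c/2=1/200: DF=(365581/400000 − 1/200·(0.977300+0.944200+0.913700))/(1+1/200) = 8953/10000 ≈ 0.895300
step 5 [2.5y] swap r/2=1522/45783: DF=(1 − 1522/45783·(0.977300+0.944200+0.913700+0.895300))/(1+1522/45783) = 4239/5000 ≈ 0.847800
step 6 [3y] bond c/2=19/800: DF=(1931841/2000000 − 19/800·(0.977300+0.944200+0.913700+0.895300+0.847800))/(1+19/800) = 8373/10000 ≈ 0.837300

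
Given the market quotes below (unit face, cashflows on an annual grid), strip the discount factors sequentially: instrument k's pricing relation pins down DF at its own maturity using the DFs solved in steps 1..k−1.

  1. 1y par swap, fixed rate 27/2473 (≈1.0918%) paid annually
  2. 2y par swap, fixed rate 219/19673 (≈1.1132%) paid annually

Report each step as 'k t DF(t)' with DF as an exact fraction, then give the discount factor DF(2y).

step 1 [1y] swap r/1=27/2473: DF=(1 − 27/2473·(0))/(1+27/2473) = 2473/2500 ≈ 0.989200
step 2 [2y] swap r/1=219/19673: DF=(1 − 219/19673·(0.989200))/(1+219/19673) = 9781/10000 ≈ 0.978100

1 1 2473/2500
2 2 9781/10000
DF(2y) = 9781/10000 ≈ 0.978100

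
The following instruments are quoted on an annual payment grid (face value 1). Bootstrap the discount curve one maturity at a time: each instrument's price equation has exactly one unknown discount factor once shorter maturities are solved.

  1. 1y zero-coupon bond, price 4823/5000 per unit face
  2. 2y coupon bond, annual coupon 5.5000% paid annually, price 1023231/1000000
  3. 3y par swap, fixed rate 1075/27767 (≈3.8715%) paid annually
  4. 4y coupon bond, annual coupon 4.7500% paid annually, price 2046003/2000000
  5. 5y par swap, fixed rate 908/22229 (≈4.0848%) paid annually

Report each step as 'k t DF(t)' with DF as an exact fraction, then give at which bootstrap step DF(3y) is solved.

step 1 [1y] zero: DF = P = 4823/5000 ≈ 0.964600
step 2 [2y] bond c/1=11/200: DF=(1023231/1000000 − 11/200·(0.964600))/(1+11/200) = 2299/2500 ≈ 0.919600
step 3 [3y] swap r/1=1075/27767: DF=(1 − 1075/27767·(0.964600+0.919600))/(1+1075/27767) = 357/400 ≈ 0.892500
step 4 [4y] bond c/1=19/400: DF=(2046003/2000000 − 19/400·(0.964600+0.919600+0.892500))/(1+19/400) = 8507/10000 ≈ 0.850700
step 5 [5y] swap r/1=908/22229: DF=(1 − 908/22229·(0.964600+0.919600+0.892500+0.850700))/(1+908/22229) = 1023/1250 ≈ 0.818400

1 1 4823/5000
2 2 2299/2500
3 3 357/400
4 4 8507/10000
5 5 1023/1250
DF(3y) is solved at step 3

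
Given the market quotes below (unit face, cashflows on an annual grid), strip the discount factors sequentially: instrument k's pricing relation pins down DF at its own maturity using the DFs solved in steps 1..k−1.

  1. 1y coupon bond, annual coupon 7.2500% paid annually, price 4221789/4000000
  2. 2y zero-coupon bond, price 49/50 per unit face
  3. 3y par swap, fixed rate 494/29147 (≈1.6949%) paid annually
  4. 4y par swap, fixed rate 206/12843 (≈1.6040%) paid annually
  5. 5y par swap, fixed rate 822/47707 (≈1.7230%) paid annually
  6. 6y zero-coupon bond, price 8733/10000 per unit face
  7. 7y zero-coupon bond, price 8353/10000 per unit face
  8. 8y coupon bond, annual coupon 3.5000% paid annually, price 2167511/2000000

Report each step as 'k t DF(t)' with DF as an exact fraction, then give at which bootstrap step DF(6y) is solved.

1 1 9841/10000
2 2 49/50
3 3 4753/5000
4 4 4691/5000
5 5 4589/5000
6 6 8733/10000
7 7 8353/10000
8 8 207/250
DF(6y) is solved at step 6

step 1 [1y] bond c/1=29/400: DF=(4221789/4000000 − 29/400·(0))/(1+29/400) = 9841/10000 ≈ 0.984100
step 2 [2y] zero: DF = P = 49/50 ≈ 0.980000
step 3 [3y] swap r/1=494/29147: DF=(1 − 494/29147·(0.984100+0.980000))/(1+494/29147) = 4753/5000 ≈ 0.950600
step 4 [4y] swap r/1=206/12843: DF=(1 − 206/12843·(0.984100+0.980000+0.950600))/(1+206/12843) = 4691/5000 ≈ 0.938200
step 5 [5y] swap r/1=822/47707: DF=(1 − 822/47707·(0.984100+0.980000+0.950600+0.938200))/(1+822/47707) = 4589/5000 ≈ 0.917800
step 6 [6y] zero: DF = P = 8733/10000 ≈ 0.873300
step 7 [7y] zero: DF = P = 8353/10000 ≈ 0.835300
step 8 [8y] bond c/1=7/200: DF=(2167511/2000000 − 7/200·(0.984100+0.980000+0.950600+0.938200+0.917800+0.873300+0.835300))/(1+7/200) = 207/250 ≈ 0.828000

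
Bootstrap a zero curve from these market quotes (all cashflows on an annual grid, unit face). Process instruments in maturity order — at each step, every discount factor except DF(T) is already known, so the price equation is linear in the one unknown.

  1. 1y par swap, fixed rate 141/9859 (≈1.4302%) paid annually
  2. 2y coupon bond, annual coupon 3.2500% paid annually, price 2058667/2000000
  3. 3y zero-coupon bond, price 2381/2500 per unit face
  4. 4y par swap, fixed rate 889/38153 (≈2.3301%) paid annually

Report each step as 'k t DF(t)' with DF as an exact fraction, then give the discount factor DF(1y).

step 1 [1y] swap r/1=141/9859: DF=(1 − 141/9859·(0))/(1+141/9859) = 9859/10000 ≈ 0.985900
step 2 [2y] bond c/1=13/400: DF=(2058667/2000000 − 13/400·(0.985900))/(1+13/400) = 9659/10000 ≈ 0.965900
step 3 [3y] zero: DF = P = 2381/2500 ≈ 0.952400
step 4 [4y] swap r/1=889/38153: DF=(1 − 889/38153·(0.985900+0.965900+0.952400))/(1+889/38153) = 9111/10000 ≈ 0.911100

1 1 9859/10000
2 2 9659/10000
3 3 2381/2500
4 4 9111/10000
DF(1y) = 9859/10000 ≈ 0.985900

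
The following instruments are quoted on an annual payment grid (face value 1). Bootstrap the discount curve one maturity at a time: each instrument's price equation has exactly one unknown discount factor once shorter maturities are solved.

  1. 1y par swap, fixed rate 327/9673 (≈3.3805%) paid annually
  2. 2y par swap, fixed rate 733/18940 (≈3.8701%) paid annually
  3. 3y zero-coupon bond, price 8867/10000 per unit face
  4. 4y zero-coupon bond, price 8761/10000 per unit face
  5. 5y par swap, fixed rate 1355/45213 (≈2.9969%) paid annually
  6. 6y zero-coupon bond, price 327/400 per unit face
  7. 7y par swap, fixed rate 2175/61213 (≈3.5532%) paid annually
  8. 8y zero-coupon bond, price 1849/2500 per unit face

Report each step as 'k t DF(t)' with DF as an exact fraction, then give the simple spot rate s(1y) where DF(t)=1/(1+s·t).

1 1 9673/10000
2 2 9267/10000
3 3 8867/10000
4 4 8761/10000
5 5 1729/2000
6 6 327/400
7 7 313/400
8 8 1849/2500
s(1y) = (1/(9673/10000) − 1)/(1) = 327/9673 ≈ 3.3805%

step 1 [1y] swap r/1=327/9673: DF=(1 − 327/9673·(0))/(1+327/9673) = 9673/10000 ≈ 0.967300
step 2 [2y] swap r/1=733/18940: DF=(1 − 733/18940·(0.967300))/(1+733/18940) = 9267/10000 ≈ 0.926700
step 3 [3y] zero: DF = P = 8867/10000 ≈ 0.886700
step 4 [4y] zero: DF = P = 8761/10000 ≈ 0.876100
step 5 [5y] swap r/1=1355/45213: DF=(1 − 1355/45213·(0.967300+0.926700+0.886700+0.876100))/(1+1355/45213) = 1729/2000 ≈ 0.864500
step 6 [6y] zero: DF = P = 327/400 ≈ 0.817500
step 7 [7y] swap r/1=2175/61213: DF=(1 − 2175/61213·(0.967300+0.926700+0.886700+0.876100+0.864500+0.817500))/(1+2175/61213) = 313/400 ≈ 0.782500
step 8 [8y] zero: DF = P = 1849/2500 ≈ 0.739600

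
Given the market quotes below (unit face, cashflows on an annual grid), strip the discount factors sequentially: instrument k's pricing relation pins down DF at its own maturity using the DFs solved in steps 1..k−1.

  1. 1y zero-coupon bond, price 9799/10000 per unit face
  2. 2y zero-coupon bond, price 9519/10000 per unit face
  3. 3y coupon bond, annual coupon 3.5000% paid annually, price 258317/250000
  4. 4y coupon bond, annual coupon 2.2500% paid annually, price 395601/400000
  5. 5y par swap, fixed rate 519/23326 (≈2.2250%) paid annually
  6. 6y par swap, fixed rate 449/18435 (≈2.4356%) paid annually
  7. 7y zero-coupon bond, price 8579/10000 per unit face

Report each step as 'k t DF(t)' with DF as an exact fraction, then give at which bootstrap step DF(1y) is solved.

step 1 [1y] zero: DF = P = 9799/10000 ≈ 0.979900
step 2 [2y] zero: DF = P = 9519/10000 ≈ 0.951900
step 3 [3y] bond c/1=7/200: DF=(258317/250000 − 7/200·(0.979900+0.951900))/(1+7/200) = 933/1000 ≈ 0.933000
step 4 [4y] bond c/1=9/400: DF=(395601/400000 − 9/400·(0.979900+0.951900+0.933000))/(1+9/400) = 4521/5000 ≈ 0.904200
step 5 [5y] swap r/1=519/23326: DF=(1 − 519/23326·(0.979900+0.951900+0.933000+0.904200))/(1+519/23326) = 4481/5000 ≈ 0.896200
step 6 [6y] swap r/1=449/18435: DF=(1 − 449/18435·(0.979900+0.951900+0.933000+0.904200+0.896200))/(1+449/18435) = 8653/10000 ≈ 0.865300
step 7 [7y] zero: DF = P = 8579/10000 ≈ 0.857900

1 1 9799/10000
2 2 9519/10000
3 3 933/1000
4 4 4521/5000
5 5 4481/5000
6 6 8653/10000
7 7 8579/10000
DF(1y) is solved at step 1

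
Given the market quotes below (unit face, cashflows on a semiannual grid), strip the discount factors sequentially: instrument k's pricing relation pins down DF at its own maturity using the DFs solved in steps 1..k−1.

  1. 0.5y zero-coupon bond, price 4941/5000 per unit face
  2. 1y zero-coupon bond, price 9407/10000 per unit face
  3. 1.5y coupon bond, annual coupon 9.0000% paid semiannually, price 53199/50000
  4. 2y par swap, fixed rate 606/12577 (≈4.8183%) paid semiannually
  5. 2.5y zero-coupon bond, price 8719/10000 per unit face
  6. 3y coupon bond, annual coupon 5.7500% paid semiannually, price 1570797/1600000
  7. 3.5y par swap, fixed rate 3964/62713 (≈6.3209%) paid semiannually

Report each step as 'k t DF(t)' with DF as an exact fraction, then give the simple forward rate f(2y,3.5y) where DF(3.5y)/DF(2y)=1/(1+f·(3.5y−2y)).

1 1/2 4941/5000
2 1 9407/10000
3 3/2 9351/10000
4 2 9091/10000
5 5/2 8719/10000
6 3 1649/2000
7 7/2 4009/5000
f(2y,3.5y) = ((9091/10000)/(4009/5000) − 1)/(3/2) = 1073/12027 ≈ 8.9216%

step 1 [0.5y] zero: DF = P = 4941/5000 ≈ 0.988200
step 2 [1y] zero: DF = P = 9407/10000 ≈ 0.940700
step 3 [1.5y] bond c/2=9/200: DF=(53199/50000 − 9/200·(0.988200+0.940700))/(1+9/200) = 9351/10000 ≈ 0.935100
step 4 [2y] swap r/2=303/12577: DF=(1 − 303/12577·(0.988200+0.940700+0.935100))/(1+303/12577) = 9091/10000 ≈ 0.909100
step 5 [2.5y] zero: DF = P = 8719/10000 ≈ 0.871900
step 6 [3y] bond c/2=23/800: DF=(1570797/1600000 − 23/800·(0.988200+0.940700+0.935100+0.909100+0.871900))/(1+23/800) = 1649/2000 ≈ 0.824500
step 7 [3.5y] swap r/2=1982/62713: DF=(1 − 1982/62713·(0.988200+0.940700+0.935100+0.909100+0.871900+0.824500))/(1+1982/62713) = 4009/5000 ≈ 0.801800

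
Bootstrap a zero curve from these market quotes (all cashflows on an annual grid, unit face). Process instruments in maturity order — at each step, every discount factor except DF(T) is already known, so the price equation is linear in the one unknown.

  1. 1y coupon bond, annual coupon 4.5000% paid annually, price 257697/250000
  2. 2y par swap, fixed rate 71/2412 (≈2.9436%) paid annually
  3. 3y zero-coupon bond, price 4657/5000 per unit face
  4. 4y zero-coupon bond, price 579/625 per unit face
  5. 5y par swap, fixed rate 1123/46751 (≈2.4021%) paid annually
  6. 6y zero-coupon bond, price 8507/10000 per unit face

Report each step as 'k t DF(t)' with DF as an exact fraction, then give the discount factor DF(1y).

1 1 1233/1250
2 2 1179/1250
3 3 4657/5000
4 4 579/625
5 5 8877/10000
6 6 8507/10000
DF(1y) = 1233/1250 ≈ 0.986400

step 1 [1y] bond c/1=9/200: DF=(257697/250000 − 9/200·(0))/(1+9/200) = 1233/1250 ≈ 0.986400
step 2 [2y] swap r/1=71/2412: DF=(1 − 71/2412·(0.986400))/(1+71/2412) = 1179/1250 ≈ 0.943200
step 3 [3y] zero: DF = P = 4657/5000 ≈ 0.931400
step 4 [4y] zero: DF = P = 579/625 ≈ 0.926400
step 5 [5y] swap r/1=1123/46751: DF=(1 − 1123/46751·(0.986400+0.943200+0.931400+0.926400))/(1+1123/46751) = 8877/10000 ≈ 0.887700
step 6 [6y] zero: DF = P = 8507/10000 ≈ 0.850700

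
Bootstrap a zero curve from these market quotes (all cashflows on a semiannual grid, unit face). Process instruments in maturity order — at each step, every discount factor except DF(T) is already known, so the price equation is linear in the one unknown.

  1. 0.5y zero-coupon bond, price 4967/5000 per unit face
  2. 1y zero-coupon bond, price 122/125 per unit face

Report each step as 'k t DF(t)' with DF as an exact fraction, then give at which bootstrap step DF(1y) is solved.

step 1 [0.5y] zero: DF = P = 4967/5000 ≈ 0.993400
step 2 [1y] zero: DF = P = 122/125 ≈ 0.976000

1 1/2 4967/5000
2 1 122/125
DF(1y) is solved at step 2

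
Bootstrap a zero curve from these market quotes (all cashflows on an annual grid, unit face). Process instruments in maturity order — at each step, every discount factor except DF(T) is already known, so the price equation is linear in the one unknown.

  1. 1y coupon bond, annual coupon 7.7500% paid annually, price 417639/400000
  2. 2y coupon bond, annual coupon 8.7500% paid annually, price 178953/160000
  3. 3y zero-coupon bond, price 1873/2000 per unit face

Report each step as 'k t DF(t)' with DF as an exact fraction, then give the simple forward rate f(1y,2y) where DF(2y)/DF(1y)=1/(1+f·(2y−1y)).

step 1 [1y] bond c/1=31/400: DF=(417639/400000 − 31/400·(0))/(1+31/400) = 969/1000 ≈ 0.969000
step 2 [2y] bond c/1=7/80: DF=(178953/160000 − 7/80·(0.969000))/(1+7/80) = 1901/2000 ≈ 0.950500
step 3 [3y] zero: DF = P = 1873/2000 ≈ 0.936500

1 1 969/1000
2 2 1901/2000
3 3 1873/2000
f(1y,2y) = ((969/1000)/(1901/2000) − 1)/(1) = 37/1901 ≈ 1.9463%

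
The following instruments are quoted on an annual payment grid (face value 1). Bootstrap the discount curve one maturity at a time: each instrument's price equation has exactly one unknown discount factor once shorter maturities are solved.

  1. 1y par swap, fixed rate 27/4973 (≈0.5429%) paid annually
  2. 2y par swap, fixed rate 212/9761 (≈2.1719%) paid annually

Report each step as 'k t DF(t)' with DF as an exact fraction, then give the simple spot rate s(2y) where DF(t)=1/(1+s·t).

step 1 [1y] swap r/1=27/4973: DF=(1 − 27/4973·(0))/(1+27/4973) = 4973/5000 ≈ 0.994600
step 2 [2y] swap r/1=212/9761: DF=(1 − 212/9761·(0.994600))/(1+212/9761) = 1197/1250 ≈ 0.957600

1 1 4973/5000
2 2 1197/1250
s(2y) = (1/(1197/1250) − 1)/(2) = 53/2394 ≈ 2.2139%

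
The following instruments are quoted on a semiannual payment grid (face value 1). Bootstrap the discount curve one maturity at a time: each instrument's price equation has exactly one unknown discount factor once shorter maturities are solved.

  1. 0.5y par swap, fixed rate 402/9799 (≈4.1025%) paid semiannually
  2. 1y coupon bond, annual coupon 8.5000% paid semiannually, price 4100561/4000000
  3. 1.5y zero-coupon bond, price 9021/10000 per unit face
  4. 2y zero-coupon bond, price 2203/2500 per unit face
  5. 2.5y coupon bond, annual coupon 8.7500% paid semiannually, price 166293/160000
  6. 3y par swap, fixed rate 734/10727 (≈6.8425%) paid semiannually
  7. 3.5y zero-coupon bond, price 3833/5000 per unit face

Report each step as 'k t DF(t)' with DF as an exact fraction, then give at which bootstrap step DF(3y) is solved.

step 1 [0.5y] swap r/2=201/9799: DF=(1 − 201/9799·(0))/(1+201/9799) = 9799/10000 ≈ 0.979900
step 2 [1y] bond c/2=17/400: DF=(4100561/4000000 − 17/400·(0.979900))/(1+17/400) = 4717/5000 ≈ 0.943400
step 3 [1.5y] zero: DF = P = 9021/10000 ≈ 0.902100
step 4 [2y] zero: DF = P = 2203/2500 ≈ 0.881200
step 5 [2.5y] bond c/2=7/160: DF=(166293/160000 − 7/160·(0.979900+0.943400+0.902100+0.881200))/(1+7/160) = 2101/2500 ≈ 0.840400
step 6 [3y] swap r/2=367/10727: DF=(1 − 367/10727·(0.979900+0.943400+0.902100+0.881200+0.840400))/(1+367/10727) = 1633/2000 ≈ 0.816500
step 7 [3.5y] zero: DF = P = 3833/5000 ≈ 0.766600

1 1/2 9799/10000
2 1 4717/5000
3 3/2 9021/10000
4 2 2203/2500
5 5/2 2101/2500
6 3 1633/2000
7 7/2 3833/5000
DF(3y) is solved at step 6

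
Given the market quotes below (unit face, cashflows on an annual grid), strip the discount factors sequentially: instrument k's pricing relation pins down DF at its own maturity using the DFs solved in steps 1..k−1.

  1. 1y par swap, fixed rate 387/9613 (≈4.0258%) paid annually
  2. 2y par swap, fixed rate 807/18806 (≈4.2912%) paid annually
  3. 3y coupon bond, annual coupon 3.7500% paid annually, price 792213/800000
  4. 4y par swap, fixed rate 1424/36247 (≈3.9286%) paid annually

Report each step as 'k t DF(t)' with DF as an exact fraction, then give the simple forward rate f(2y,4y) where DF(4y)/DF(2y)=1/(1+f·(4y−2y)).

step 1 [1y] swap r/1=387/9613: DF=(1 − 387/9613·(0))/(1+387/9613) = 9613/10000 ≈ 0.961300
step 2 [2y] swap r/1=807/18806: DF=(1 − 807/18806·(0.961300))/(1+807/18806) = 9193/10000 ≈ 0.919300
step 3 [3y] bond c/1=3/80: DF=(792213/800000 − 3/80·(0.961300+0.919300))/(1+3/80) = 1773/2000 ≈ 0.886500
step 4 [4y] swap r/1=1424/36247: DF=(1 − 1424/36247·(0.961300+0.919300+0.886500))/(1+1424/36247) = 536/625 ≈ 0.857600

1 1 9613/10000
2 2 9193/10000
3 3 1773/2000
4 4 536/625
f(2y,4y) = ((9193/10000)/(536/625) − 1)/(2) = 617/17152 ≈ 3.5972%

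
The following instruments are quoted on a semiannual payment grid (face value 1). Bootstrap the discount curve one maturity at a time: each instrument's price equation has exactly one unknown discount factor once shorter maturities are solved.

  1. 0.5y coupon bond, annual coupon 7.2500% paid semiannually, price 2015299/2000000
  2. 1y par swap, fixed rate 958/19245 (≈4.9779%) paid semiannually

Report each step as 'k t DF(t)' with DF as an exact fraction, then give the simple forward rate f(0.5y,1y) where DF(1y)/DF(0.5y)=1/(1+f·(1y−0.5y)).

1 1/2 2431/2500
2 1 9521/10000
f(0.5y,1y) = ((2431/2500)/(9521/10000) − 1)/(1/2) = 406/9521 ≈ 4.2643%

step 1 [0.5y] bond c/2=29/800: DF=(2015299/2000000 − 29/800·(0))/(1+29/800) = 2431/2500 ≈ 0.972400
step 2 [1y] swap r/2=479/19245: DF=(1 − 479/19245·(0.972400))/(1+479/19245) = 9521/10000 ≈ 0.952100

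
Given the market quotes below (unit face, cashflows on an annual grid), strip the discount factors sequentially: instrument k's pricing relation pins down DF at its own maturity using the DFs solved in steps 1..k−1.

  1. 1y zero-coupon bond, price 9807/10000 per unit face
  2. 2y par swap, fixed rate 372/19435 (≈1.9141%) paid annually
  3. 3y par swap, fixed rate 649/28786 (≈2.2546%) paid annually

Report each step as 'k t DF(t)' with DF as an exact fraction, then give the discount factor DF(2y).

1 1 9807/10000
2 2 2407/2500
3 3 9351/10000
DF(2y) = 2407/2500 ≈ 0.962800

step 1 [1y] zero: DF = P = 9807/10000 ≈ 0.980700
step 2 [2y] swap r/1=372/19435: DF=(1 − 372/19435·(0.980700))/(1+372/19435) = 2407/2500 ≈ 0.962800
step 3 [3y] swap r/1=649/28786: DF=(1 − 649/28786·(0.980700+0.962800))/(1+649/28786) = 9351/10000 ≈ 0.935100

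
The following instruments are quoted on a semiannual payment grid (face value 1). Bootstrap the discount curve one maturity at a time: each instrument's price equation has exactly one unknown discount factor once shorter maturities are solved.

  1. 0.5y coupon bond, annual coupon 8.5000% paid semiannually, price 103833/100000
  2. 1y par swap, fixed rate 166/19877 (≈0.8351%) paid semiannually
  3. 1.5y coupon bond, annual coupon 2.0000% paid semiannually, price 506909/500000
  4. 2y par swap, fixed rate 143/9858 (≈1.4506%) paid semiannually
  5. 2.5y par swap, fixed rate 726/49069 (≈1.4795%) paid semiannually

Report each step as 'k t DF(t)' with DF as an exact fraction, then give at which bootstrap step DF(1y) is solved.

1 1/2 249/250
2 1 9917/10000
3 3/2 9841/10000
4 2 4857/5000
5 5/2 9637/10000
DF(1y) is solved at step 2

step 1 [0.5y] bond c/2=17/400: DF=(103833/100000 − 17/400·(0))/(1+17/400) = 249/250 ≈ 0.996000
step 2 [1y] swap r/2=83/19877: DF=(1 − 83/19877·(0.996000))/(1+83/19877) = 9917/10000 ≈ 0.991700
step 3 [1.5y] bond c/2=1/100: DF=(506909/500000 − 1/100·(0.996000+0.991700))/(1+1/100) = 9841/10000 ≈ 0.984100
step 4 [2y] swap r/2=143/19716: DF=(1 − 143/19716·(0.996000+0.991700+0.984100))/(1+143/19716) = 4857/5000 ≈ 0.971400
step 5 [2.5y] swap r/2=363/49069: DF=(1 − 363/49069·(0.996000+0.991700+0.984100+0.971400))/(1+363/49069) = 9637/10000 ≈ 0.963700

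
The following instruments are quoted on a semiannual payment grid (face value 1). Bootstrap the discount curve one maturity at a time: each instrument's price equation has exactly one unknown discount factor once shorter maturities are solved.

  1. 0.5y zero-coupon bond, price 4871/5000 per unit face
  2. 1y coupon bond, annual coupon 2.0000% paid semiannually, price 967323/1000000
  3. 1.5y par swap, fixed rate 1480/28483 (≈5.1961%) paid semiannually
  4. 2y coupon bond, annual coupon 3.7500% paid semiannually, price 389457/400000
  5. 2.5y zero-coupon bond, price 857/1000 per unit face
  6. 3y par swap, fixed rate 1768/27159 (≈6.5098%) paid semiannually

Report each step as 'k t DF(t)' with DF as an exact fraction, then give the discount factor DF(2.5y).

step 1 [0.5y] zero: DF = P = 4871/5000 ≈ 0.974200
step 2 [1y] bond c/2=1/100: DF=(967323/1000000 − 1/100·(0.974200))/(1+1/100) = 9481/10000 ≈ 0.948100
step 3 [1.5y] swap r/2=740/28483: DF=(1 − 740/28483·(0.974200+0.948100))/(1+740/28483) = 463/500 ≈ 0.926000
step 4 [2y] bond c/2=3/160: DF=(389457/400000 − 3/160·(0.974200+0.948100+0.926000))/(1+3/160) = 9033/10000 ≈ 0.903300
step 5 [2.5y] zero: DF = P = 857/1000 ≈ 0.857000
step 6 [3y] swap r/2=884/27159: DF=(1 − 884/27159·(0.974200+0.948100+0.926000+0.903300+0.857000))/(1+884/27159) = 1029/1250 ≈ 0.823200

1 1/2 4871/5000
2 1 9481/10000
3 3/2 463/500
4 2 9033/10000
5 5/2 857/1000
6 3 1029/1250
DF(2.5y) = 857/1000 ≈ 0.857000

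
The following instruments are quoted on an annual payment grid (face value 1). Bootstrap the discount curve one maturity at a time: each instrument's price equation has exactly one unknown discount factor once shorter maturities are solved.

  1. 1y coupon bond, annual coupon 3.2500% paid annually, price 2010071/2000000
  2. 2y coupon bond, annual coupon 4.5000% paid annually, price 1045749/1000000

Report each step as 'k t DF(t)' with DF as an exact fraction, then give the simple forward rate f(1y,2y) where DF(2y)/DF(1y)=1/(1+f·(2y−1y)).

step 1 [1y] bond c/1=13/400: DF=(2010071/2000000 − 13/400·(0))/(1+13/400) = 4867/5000 ≈ 0.973400
step 2 [2y] bond c/1=9/200: DF=(1045749/1000000 − 9/200·(0.973400))/(1+9/200) = 2397/2500 ≈ 0.958800

1 1 4867/5000
2 2 2397/2500
f(1y,2y) = ((4867/5000)/(2397/2500) − 1)/(1) = 73/4794 ≈ 1.5227%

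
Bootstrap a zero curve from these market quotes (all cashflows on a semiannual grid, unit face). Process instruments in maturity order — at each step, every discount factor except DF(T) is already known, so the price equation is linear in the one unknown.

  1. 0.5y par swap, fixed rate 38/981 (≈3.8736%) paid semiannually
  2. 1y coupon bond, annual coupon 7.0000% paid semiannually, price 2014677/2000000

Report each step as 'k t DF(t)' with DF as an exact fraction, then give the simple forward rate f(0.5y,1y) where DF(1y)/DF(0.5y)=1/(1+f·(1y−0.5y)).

1 1/2 981/1000
2 1 9401/10000
f(0.5y,1y) = ((981/1000)/(9401/10000) − 1)/(1/2) = 818/9401 ≈ 8.7012%

step 1 [0.5y] swap r/2=19/981: DF=(1 − 19/981·(0))/(1+19/981) = 981/1000 ≈ 0.981000
step 2 [1y] bond c/2=7/200: DF=(2014677/2000000 − 7/200·(0.981000))/(1+7/200) = 9401/10000 ≈ 0.940100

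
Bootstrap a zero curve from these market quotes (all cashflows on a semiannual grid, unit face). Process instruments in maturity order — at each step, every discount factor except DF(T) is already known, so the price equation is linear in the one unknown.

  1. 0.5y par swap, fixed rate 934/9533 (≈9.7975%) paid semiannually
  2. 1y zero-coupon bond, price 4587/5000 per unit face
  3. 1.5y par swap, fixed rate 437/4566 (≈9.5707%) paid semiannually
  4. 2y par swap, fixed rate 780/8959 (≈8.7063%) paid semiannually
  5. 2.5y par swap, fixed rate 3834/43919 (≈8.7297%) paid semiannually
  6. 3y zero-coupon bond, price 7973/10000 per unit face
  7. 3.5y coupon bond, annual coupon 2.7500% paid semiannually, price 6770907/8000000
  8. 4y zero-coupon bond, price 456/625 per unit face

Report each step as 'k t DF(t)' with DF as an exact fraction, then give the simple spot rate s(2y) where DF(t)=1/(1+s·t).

step 1 [0.5y] swap r/2=467/9533: DF=(1 − 467/9533·(0))/(1+467/9533) = 9533/10000 ≈ 0.953300
step 2 [1y] zero: DF = P = 4587/5000 ≈ 0.917400
step 3 [1.5y] swap r/2=437/9132: DF=(1 − 437/9132·(0.953300+0.917400))/(1+437/9132) = 8689/10000 ≈ 0.868900
step 4 [2y] swap r/2=390/8959: DF=(1 − 390/8959·(0.953300+0.917400+0.868900))/(1+390/8959) = 211/250 ≈ 0.844000
step 5 [2.5y] swap r/2=1917/43919: DF=(1 − 1917/43919·(0.953300+0.917400+0.868900+0.844000))/(1+1917/43919) = 8083/10000 ≈ 0.808300
step 6 [3y] zero: DF = P = 7973/10000 ≈ 0.797300
step 7 [3.5y] bond c/2=11/800: DF=(6770907/8000000 − 11/800·(0.953300+0.917400+0.868900+0.844000+0.808300+0.797300))/(1+11/800) = 1529/2000 ≈ 0.764500
step 8 [4y] zero: DF = P = 456/625 ≈ 0.729600

1 1/2 9533/10000
2 1 4587/5000
3 3/2 8689/10000
4 2 211/250
5 5/2 8083/10000
6 3 7973/10000
7 7/2 1529/2000
8 4 456/625
s(2y) = (1/(211/250) − 1)/(2) = 39/422 ≈ 9.2417%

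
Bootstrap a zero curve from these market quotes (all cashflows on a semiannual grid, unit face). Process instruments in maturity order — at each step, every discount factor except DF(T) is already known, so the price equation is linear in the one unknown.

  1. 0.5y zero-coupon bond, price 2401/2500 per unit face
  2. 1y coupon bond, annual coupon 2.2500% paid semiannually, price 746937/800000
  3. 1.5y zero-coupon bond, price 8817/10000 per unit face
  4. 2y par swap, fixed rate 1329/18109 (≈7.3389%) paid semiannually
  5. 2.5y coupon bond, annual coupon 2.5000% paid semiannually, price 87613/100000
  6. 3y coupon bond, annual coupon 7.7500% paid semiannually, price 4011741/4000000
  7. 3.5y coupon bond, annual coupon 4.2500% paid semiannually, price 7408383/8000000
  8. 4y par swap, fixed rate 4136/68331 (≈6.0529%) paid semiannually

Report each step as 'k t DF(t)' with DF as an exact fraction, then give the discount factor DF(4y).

1 1/2 2401/2500
2 1 4563/5000
3 3/2 8817/10000
4 2 8671/10000
5 5/2 4103/5000
6 3 3999/5000
7 7/2 7977/10000
8 4 1983/2500
DF(4y) = 1983/2500 ≈ 0.793200

step 1 [0.5y] zero: DF = P = 2401/2500 ≈ 0.960400
step 2 [1y] bond c/2=9/800: DF=(746937/800000 − 9/800·(0.960400))/(1+9/800) = 4563/5000 ≈ 0.912600
step 3 [1.5y] zero: DF = P = 8817/10000 ≈ 0.881700
step 4 [2y] swap r/2=1329/36218: DF=(1 − 1329/36218·(0.960400+0.912600+0.881700))/(1+1329/36218) = 8671/10000 ≈ 0.867100
step 5 [2.5y] bond c/2=1/80: DF=(87613/100000 − 1/80·(0.960400+0.912600+0.881700+0.867100))/(1+1/80) = 4103/5000 ≈ 0.820600
step 6 [3y] bond c/2=31/800: DF=(4011741/4000000 − 31/800·(0.960400+0.912600+0.881700+0.867100+0.820600))/(1+31/800) = 3999/5000 ≈ 0.799800
step 7 [3.5y] bond c/2=17/800: DF=(7408383/8000000 − 17/800·(0.960400+0.912600+0.881700+0.867100+0.820600+0.799800))/(1+17/800) = 7977/10000 ≈ 0.797700
step 8 [4y] swap r/2=2068/68331: DF=(1 − 2068/68331·(0.960400+0.912600+0.881700+0.867100+0.820600+0.799800+0.797700))/(1+2068/68331) = 1983/2500 ≈ 0.793200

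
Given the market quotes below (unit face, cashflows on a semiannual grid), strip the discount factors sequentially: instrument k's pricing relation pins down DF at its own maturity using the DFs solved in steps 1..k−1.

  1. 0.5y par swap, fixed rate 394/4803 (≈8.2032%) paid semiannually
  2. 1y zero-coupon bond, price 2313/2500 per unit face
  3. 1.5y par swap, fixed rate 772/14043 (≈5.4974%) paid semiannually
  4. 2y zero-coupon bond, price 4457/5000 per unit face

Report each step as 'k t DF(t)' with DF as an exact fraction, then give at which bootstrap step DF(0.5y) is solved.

1 1/2 4803/5000
2 1 2313/2500
3 3/2 2307/2500
4 2 4457/5000
DF(0.5y) is solved at step 1

step 1 [0.5y] swap r/2=197/4803: DF=(1 − 197/4803·(0))/(1+197/4803) = 4803/5000 ≈ 0.960600
step 2 [1y] zero: DF = P = 2313/2500 ≈ 0.925200
step 3 [1.5y] swap r/2=386/14043: DF=(1 − 386/14043·(0.960600+0.925200))/(1+386/14043) = 2307/2500 ≈ 0.922800
step 4 [2y] zero: DF = P = 4457/5000 ≈ 0.891400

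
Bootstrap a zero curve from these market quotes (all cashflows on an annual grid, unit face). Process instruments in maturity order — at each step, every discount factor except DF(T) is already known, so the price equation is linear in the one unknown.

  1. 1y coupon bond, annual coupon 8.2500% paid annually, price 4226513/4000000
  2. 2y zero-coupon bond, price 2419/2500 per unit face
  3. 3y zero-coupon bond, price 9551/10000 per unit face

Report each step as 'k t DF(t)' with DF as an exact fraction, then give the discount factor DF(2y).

step 1 [1y] bond c/1=33/400: DF=(4226513/4000000 − 33/400·(0))/(1+33/400) = 9761/10000 ≈ 0.976100
step 2 [2y] zero: DF = P = 2419/2500 ≈ 0.967600
step 3 [3y] zero: DF = P = 9551/10000 ≈ 0.955100

1 1 9761/10000
2 2 2419/2500
3 3 9551/10000
DF(2y) = 2419/2500 ≈ 0.967600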